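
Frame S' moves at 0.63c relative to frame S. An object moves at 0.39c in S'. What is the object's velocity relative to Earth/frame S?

u = (u' + v)/(1 + u'v/c²)
Numerator: 0.39 + 0.63 = 1.02
Denominator: 1 + 0.2457 = 1.2457
u = 1.02/1.2457 = 0.8188c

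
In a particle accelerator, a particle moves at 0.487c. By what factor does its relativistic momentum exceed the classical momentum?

p_rel = γmv, p_class = mv
Ratio = γ = 1/√(1 - 0.487²)
= 1/√(0.762831) = 1.145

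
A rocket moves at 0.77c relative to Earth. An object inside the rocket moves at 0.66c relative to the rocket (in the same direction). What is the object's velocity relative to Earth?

u = (u' + v)/(1 + u'v/c²)
Numerator: 0.66 + 0.77 = 1.43
Denominator: 1 + 0.5082 = 1.5082
u = 1.43/1.5082 = 0.9482c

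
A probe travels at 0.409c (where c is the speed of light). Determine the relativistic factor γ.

v/c = 0.409, so (v/c)² = 0.167281
1 - (v/c)² = 0.832719
γ = 1/√(0.832719) = 1.096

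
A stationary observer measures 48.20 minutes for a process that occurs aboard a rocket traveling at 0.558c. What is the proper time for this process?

Dilated time Δt = 48.20 minutes
γ = 1/√(1 - 0.558²) = 1.205
Δt₀ = Δt/γ = 48.20/1.205 = 40.00 minutes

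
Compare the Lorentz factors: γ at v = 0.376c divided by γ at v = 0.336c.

γ₁ = 1/√(1 - 0.376²) = 1.079
γ₂ = 1/√(1 - 0.336²) = 1.062
γ₁/γ₂ = 1.079/1.062 = 1.016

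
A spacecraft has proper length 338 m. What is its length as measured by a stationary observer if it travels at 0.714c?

Proper length L₀ = 338 m
γ = 1/√(1 - 0.714²) = 1.4283
L = L₀/γ = 338/1.4283 = 236.6 m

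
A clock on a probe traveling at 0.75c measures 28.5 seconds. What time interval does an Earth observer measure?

Proper time Δt₀ = 28.5 seconds
γ = 1/√(1 - 0.75²) = 1.512
Δt = γΔt₀ = 1.512 × 28.5 = 43.09 seconds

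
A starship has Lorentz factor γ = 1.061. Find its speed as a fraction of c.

From γ = 1/√(1 - v²/c²):
1/γ² = 1/1.061² = 0.8883
v²/c² = 1 - 0.8883 = 0.1117
v/c = √(0.1117) = 0.3342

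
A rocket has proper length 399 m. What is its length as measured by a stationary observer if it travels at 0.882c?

Proper length L₀ = 399 m
γ = 1/√(1 - 0.882²) = 2.122
L = L₀/γ = 399/2.122 = 188.0 m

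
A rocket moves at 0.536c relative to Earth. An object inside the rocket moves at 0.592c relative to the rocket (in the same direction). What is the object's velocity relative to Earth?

u = (u' + v)/(1 + u'v/c²)
Numerator: 0.592 + 0.536 = 1.128
Denominator: 1 + 0.317312 = 1.317312
u = 1.128/1.317312 = 0.8563c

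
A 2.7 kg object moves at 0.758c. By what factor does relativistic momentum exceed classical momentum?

p_rel = γmv, p_class = mv
Ratio = γ = 1/√(1 - 0.758²) = 1.533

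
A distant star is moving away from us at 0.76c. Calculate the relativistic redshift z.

β = 0.76
(1+β)/(1-β) = 1.76/0.24 = 7.333
√(7.333) = 2.708
z = 2.708 - 1 = 1.708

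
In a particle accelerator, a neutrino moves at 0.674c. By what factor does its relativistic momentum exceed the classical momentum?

p_rel = γmv, p_class = mv
Ratio = γ = 1/√(1 - 0.674²)
= 1/√(0.545724) = 1.354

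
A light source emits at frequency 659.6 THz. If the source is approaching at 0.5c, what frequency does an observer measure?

β = v/c = 0.5
(1+β)/(1-β) = 1.5/0.5 = 3.000
Doppler factor = √(3.000) = 1.732
f_obs = 659.6 × 1.732 = 1142 THz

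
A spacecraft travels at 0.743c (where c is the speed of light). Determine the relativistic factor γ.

v/c = 0.743, so (v/c)² = 0.552049
1 - (v/c)² = 0.447951
γ = 1/√(0.447951) = 1.494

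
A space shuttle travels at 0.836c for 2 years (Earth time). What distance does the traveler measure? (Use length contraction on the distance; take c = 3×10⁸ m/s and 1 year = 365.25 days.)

Earth distance: d = v × t = 0.836c × 2 yr = 1.5829×10¹⁶ m
γ = 1.8224
d' = d/γ = 1.5829×10¹⁶/1.8224 = 8.686×10¹⁵ m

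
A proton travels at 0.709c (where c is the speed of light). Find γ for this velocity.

v/c = 0.709, so (v/c)² = 0.502681
1 - (v/c)² = 0.497319
γ = 1/√(0.497319) = 1.418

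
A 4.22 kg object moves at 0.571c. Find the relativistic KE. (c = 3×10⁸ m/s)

γ = 1/√(1 - 0.571²) = 1.2181
γ - 1 = 0.2181
KE = (γ-1)mc² = 0.2181 × 4.22 × (3×10⁸)² = 8.283×10¹⁶ J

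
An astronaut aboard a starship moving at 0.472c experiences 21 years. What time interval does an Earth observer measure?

Proper time Δt₀ = 21 years
γ = 1/√(1 - 0.472²) = 1.1343
Δt = γΔt₀ = 1.1343 × 21 = 23.82 years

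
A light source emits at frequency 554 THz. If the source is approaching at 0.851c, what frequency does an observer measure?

β = v/c = 0.851
(1+β)/(1-β) = 1.851/0.149 = 12.423
Doppler factor = √(12.423) = 3.525
f_obs = 554 × 3.525 = 1953 THz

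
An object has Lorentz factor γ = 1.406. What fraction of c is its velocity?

From γ = 1/√(1 - v²/c²):
1/γ² = 1/1.406² = 0.50586
v²/c² = 1 - 0.50586 = 0.49414
v/c = √(0.49414) = 0.7030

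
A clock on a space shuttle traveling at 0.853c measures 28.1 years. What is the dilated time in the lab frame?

Proper time Δt₀ = 28.1 years
γ = 1/√(1 - 0.853²) = 1.916
Δt = γΔt₀ = 1.916 × 28.1 = 53.84 years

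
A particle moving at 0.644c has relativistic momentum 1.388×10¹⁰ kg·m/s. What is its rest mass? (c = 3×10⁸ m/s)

γ = 1/√(1 - 0.644²) = 1.3071
v = 0.644 × 3×10⁸ = 1.932×10⁸ m/s
m = p/(γv) = 1.388×10¹⁰/(1.3071 × 1.932×10⁸) = 54.96 kg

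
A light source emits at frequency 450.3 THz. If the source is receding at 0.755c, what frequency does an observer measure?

β = v/c = 0.755
(1-β)/(1+β) = 0.245/1.755 = 0.1396
Doppler factor = √(0.1396) = 0.3736
f_obs = 450.3 × 0.3736 = 168.2 THz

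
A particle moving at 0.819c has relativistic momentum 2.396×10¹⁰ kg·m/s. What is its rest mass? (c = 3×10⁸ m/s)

γ = 1/√(1 - 0.819²) = 1.743
v = 0.819 × 3×10⁸ = 2.457×10⁸ m/s
m = p/(γv) = 2.396×10¹⁰/(1.743 × 2.457×10⁸) = 55.95 kg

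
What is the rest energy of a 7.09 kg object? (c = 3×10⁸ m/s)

c² = (3×10⁸)² = 9.000×10¹⁶ m²/s²
E₀ = mc² = 7.09 × 9.000×10¹⁶ = 6.381×10¹⁷ J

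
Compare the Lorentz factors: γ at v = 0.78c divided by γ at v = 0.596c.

γ₁ = 1/√(1 - 0.78²) = 1.5980
γ₂ = 1/√(1 - 0.596²) = 1.2454
γ₁/γ₂ = 1.5980/1.2454 = 1.283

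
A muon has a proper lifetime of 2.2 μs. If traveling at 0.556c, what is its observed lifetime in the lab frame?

Proper lifetime τ₀ = 2.2 μs
γ = 1/√(1 - 0.556²) = 1.203
τ = γτ₀ = 1.203 × 2.2 μs = 2.647 μs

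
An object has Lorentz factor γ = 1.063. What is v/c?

From γ = 1/√(1 - v²/c²):
1/γ² = 1/1.063² = 0.8850
v²/c² = 1 - 0.8850 = 0.1150
v/c = √(0.1150) = 0.3391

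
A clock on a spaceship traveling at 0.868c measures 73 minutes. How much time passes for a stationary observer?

Proper time Δt₀ = 73 minutes
γ = 1/√(1 - 0.868²) = 2.014
Δt = γΔt₀ = 2.014 × 73 = 147.0 minutes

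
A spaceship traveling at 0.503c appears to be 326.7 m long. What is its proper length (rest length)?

Contracted length L = 326.7 m
γ = 1/√(1 - 0.503²) = 1.157
L₀ = γL = 1.157 × 326.7 = 378.0 m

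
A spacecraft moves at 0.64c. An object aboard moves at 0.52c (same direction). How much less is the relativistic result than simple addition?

Classical: u' + v = 0.52 + 0.64 = 1.16c
Relativistic: u = (0.52 + 0.64)/(1 + 0.3328) = 1.16/1.3328 = 0.8703c
Difference: 1.16 - 0.8703 = 0.2897c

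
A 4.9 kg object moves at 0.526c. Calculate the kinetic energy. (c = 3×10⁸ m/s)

γ = 1/√(1 - 0.526²) = 1.1758
γ - 1 = 0.1758
KE = (γ-1)mc² = 0.1758 × 4.9 × (3×10⁸)² = 7.753×10¹⁶ J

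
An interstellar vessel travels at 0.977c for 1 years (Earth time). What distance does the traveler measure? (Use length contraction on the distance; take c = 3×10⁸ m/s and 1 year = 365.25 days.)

Earth distance: d = v × t = 0.977c × 1 yr = 9.250×10¹⁵ m
γ = 4.690
d' = d/γ = 9.250×10¹⁵/4.690 = 1.972×10¹⁵ m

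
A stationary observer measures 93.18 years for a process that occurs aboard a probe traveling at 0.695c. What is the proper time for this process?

Dilated time Δt = 93.18 years
γ = 1/√(1 - 0.695²) = 1.3908
Δt₀ = Δt/γ = 93.18/1.3908 = 67.00 years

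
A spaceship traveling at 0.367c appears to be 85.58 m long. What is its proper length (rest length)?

Contracted length L = 85.58 m
γ = 1/√(1 - 0.367²) = 1.075
L₀ = γL = 1.075 × 85.58 = 92.00 m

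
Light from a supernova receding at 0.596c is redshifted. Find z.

β = 0.596
(1+β)/(1-β) = 1.596/0.404 = 3.9505
√(3.9505) = 1.9876
z = 1.9876 - 1 = 0.9876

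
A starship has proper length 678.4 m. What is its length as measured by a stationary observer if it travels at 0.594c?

Proper length L₀ = 678.4 m
γ = 1/√(1 - 0.594²) = 1.2431
L = L₀/γ = 678.4/1.2431 = 545.7 m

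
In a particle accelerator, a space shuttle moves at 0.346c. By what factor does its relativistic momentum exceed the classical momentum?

p_rel = γmv, p_class = mv
Ratio = γ = 1/√(1 - 0.346²)
= 1/√(0.880284) = 1.066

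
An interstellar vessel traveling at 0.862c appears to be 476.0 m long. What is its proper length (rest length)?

Contracted length L = 476.0 m
γ = 1/√(1 - 0.862²) = 1.9727
L₀ = γL = 1.9727 × 476.0 = 939.0 m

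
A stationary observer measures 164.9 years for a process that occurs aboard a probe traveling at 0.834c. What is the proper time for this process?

Dilated time Δt = 164.9 years
γ = 1/√(1 - 0.834²) = 1.81237
Δt₀ = Δt/γ = 164.9/1.81237 = 90.99 years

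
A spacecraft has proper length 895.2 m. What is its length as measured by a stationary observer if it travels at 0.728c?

Proper length L₀ = 895.2 m
γ = 1/√(1 - 0.728²) = 1.4586
L = L₀/γ = 895.2/1.4586 = 613.7 m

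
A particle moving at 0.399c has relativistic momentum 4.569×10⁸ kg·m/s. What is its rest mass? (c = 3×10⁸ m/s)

γ = 1/√(1 - 0.399²) = 1.0906
v = 0.399 × 3×10⁸ = 1.197×10⁸ m/s
m = p/(γv) = 4.569×10⁸/(1.0906 × 1.197×10⁸) = 3.500 kg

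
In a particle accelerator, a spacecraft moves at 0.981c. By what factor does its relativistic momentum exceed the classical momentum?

p_rel = γmv, p_class = mv
Ratio = γ = 1/√(1 - 0.981²)
= 1/√(0.037639) = 5.154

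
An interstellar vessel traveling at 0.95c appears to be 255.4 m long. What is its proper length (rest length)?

Contracted length L = 255.4 m
γ = 1/√(1 - 0.95²) = 3.2026
L₀ = γL = 3.2026 × 255.4 = 817.9 m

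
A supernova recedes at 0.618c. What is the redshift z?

β = 0.618
(1+β)/(1-β) = 1.618/0.382 = 4.236
√(4.236) = 2.058
z = 2.058 - 1 = 1.058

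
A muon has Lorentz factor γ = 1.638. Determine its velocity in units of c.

From γ = 1/√(1 - v²/c²):
1/γ² = 1/1.638² = 0.3727
v²/c² = 1 - 0.3727 = 0.6273
v/c = √(0.6273) = 0.7920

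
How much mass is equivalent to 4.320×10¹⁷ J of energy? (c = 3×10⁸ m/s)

From E = mc², we get m = E/c²
c² = (3×10⁸)² = 9×10¹⁶ m²/s²
m = 4.320×10¹⁷ / 9×10¹⁶ = 4.800 kg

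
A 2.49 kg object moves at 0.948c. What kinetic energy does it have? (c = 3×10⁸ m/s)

γ = 1/√(1 - 0.948²) = 3.142
γ - 1 = 2.142
KE = (γ-1)mc² = 2.142 × 2.49 × (3×10⁸)² = 4.800×10¹⁷ J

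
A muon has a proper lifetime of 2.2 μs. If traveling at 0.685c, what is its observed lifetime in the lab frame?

Proper lifetime τ₀ = 2.2 μs
γ = 1/√(1 - 0.685²) = 1.3726
τ = γτ₀ = 1.3726 × 2.2 μs = 3.020 μs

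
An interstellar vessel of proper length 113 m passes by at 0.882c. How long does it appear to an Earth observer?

Proper length L₀ = 113 m
γ = 1/√(1 - 0.882²) = 2.122
L = L₀/γ = 113/2.122 = 53.25 m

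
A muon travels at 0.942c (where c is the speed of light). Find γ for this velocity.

v/c = 0.942, so (v/c)² = 0.887364
1 - (v/c)² = 0.112636
γ = 1/√(0.112636) = 2.980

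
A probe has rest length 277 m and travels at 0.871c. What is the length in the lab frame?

Proper length L₀ = 277 m
γ = 1/√(1 - 0.871²) = 2.035
L = L₀/γ = 277/2.035 = 136.1 m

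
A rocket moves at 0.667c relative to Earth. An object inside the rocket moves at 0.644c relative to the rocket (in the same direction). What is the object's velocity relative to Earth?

u = (u' + v)/(1 + u'v/c²)
Numerator: 0.644 + 0.667 = 1.311
Denominator: 1 + 0.429548 = 1.429548
u = 1.311/1.429548 = 0.9171c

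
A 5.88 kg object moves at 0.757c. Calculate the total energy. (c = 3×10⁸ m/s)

γ = 1/√(1 - 0.757²) = 1.5304
mc² = 5.88 × (3×10⁸)² = 5.292×10¹⁷ J
E = γmc² = 1.5304 × 5.292×10¹⁷ = 8.099×10¹⁷ J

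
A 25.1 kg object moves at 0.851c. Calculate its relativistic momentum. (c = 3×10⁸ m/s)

γ = 1/√(1 - 0.851²) = 1.904
v = 0.851 × 3×10⁸ = 2.553×10⁸ m/s
p = γmv = 1.904 × 25.1 × 2.553×10⁸ = 1.220×10¹⁰ kg·m/s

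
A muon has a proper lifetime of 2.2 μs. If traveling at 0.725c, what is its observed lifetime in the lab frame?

Proper lifetime τ₀ = 2.2 μs
γ = 1/√(1 - 0.725²) = 1.452
τ = γτ₀ = 1.452 × 2.2 μs = 3.194 μs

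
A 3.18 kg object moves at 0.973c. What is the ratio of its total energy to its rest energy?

E = γmc², E₀ = mc²
E/E₀ = γ = 1/√(1 - 0.973²) = 4.333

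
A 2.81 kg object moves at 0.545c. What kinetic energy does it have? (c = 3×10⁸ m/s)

γ = 1/√(1 - 0.545²) = 1.1927
γ - 1 = 0.1927
KE = (γ-1)mc² = 0.1927 × 2.81 × (3×10⁸)² = 4.873×10¹⁶ J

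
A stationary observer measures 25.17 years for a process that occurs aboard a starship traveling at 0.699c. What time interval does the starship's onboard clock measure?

Dilated time Δt = 25.17 years
γ = 1/√(1 - 0.699²) = 1.398
Δt₀ = Δt/γ = 25.17/1.398 = 18.00 years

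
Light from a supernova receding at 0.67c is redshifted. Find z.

β = 0.67
(1+β)/(1-β) = 1.67/0.33 = 5.061
√(5.061) = 2.250
z = 2.250 - 1 = 1.250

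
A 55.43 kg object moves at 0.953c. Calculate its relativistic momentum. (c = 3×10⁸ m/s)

γ = 1/√(1 - 0.953²) = 3.301
v = 0.953 × 3×10⁸ = 2.859×10⁸ m/s
p = γmv = 3.301 × 55.43 × 2.859×10⁸ = 5.231×10¹⁰ kg·m/s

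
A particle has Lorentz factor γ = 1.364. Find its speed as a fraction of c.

From γ = 1/√(1 - v²/c²):
1/γ² = 1/1.364² = 0.5375
v²/c² = 1 - 0.5375 = 0.4625
v/c = √(0.4625) = 0.6801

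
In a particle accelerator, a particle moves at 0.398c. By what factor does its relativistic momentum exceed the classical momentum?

p_rel = γmv, p_class = mv
Ratio = γ = 1/√(1 - 0.398²)
= 1/√(0.841596) = 1.090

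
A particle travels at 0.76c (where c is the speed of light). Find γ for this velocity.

v/c = 0.76, so (v/c)² = 0.5776
1 - (v/c)² = 0.4224
γ = 1/√(0.4224) = 1.539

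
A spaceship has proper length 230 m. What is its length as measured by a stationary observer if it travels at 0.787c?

Proper length L₀ = 230 m
γ = 1/√(1 - 0.787²) = 1.621
L = L₀/γ = 230/1.621 = 141.9 m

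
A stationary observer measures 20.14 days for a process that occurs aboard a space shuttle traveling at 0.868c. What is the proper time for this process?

Dilated time Δt = 20.14 days
γ = 1/√(1 - 0.868²) = 2.014
Δt₀ = Δt/γ = 20.14/2.014 = 10.00 days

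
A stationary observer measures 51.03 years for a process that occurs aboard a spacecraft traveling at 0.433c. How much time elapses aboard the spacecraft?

Dilated time Δt = 51.03 years
γ = 1/√(1 - 0.433²) = 1.1094
Δt₀ = Δt/γ = 51.03/1.1094 = 46.00 years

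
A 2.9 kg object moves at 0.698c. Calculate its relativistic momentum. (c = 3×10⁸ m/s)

γ = 1/√(1 - 0.698²) = 1.3965
v = 0.698 × 3×10⁸ = 2.094×10⁸ m/s
p = γmv = 1.3965 × 2.9 × 2.094×10⁸ = 8.480×10⁸ kg·m/s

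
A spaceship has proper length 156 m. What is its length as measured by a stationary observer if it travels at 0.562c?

Proper length L₀ = 156 m
γ = 1/√(1 - 0.562²) = 1.209
L = L₀/γ = 156/1.209 = 129.0 m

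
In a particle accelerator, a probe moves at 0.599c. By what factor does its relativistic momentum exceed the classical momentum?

p_rel = γmv, p_class = mv
Ratio = γ = 1/√(1 - 0.599²)
= 1/√(0.641199) = 1.249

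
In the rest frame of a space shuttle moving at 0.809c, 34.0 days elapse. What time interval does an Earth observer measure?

Proper time Δt₀ = 34.0 days
γ = 1/√(1 - 0.809²) = 1.7012
Δt = γΔt₀ = 1.7012 × 34.0 = 57.84 days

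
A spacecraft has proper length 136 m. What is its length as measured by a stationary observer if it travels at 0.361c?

Proper length L₀ = 136 m
γ = 1/√(1 - 0.361²) = 1.0723
L = L₀/γ = 136/1.0723 = 126.8 m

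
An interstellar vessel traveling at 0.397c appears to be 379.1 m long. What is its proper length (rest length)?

Contracted length L = 379.1 m
γ = 1/√(1 - 0.397²) = 1.0895
L₀ = γL = 1.0895 × 379.1 = 413.0 m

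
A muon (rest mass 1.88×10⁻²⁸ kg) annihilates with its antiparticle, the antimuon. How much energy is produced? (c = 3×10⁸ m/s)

Both particles have the same rest mass, so total mass = 2m
E = 2m·c² = 2 × 1.88×10⁻²⁸ × (3×10⁸)²
= 2 × 1.88×10⁻²⁸ × 9×10¹⁶
= 3.384×10⁻¹¹ J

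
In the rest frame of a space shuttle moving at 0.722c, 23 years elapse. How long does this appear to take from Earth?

Proper time Δt₀ = 23 years
γ = 1/√(1 - 0.722²) = 1.445
Δt = γΔt₀ = 1.445 × 23 = 33.24 years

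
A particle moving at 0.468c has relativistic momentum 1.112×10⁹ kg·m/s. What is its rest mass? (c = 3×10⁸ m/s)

γ = 1/√(1 - 0.468²) = 1.1316
v = 0.468 × 3×10⁸ = 1.404×10⁸ m/s
m = p/(γv) = 1.112×10⁹/(1.1316 × 1.404×10⁸) = 6.999 kg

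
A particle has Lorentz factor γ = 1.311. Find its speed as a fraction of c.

From γ = 1/√(1 - v²/c²):
1/γ² = 1/1.311² = 0.5818
v²/c² = 1 - 0.5818 = 0.4182
v/c = √(0.4182) = 0.6467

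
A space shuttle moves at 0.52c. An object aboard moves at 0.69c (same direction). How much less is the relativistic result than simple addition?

Classical: u' + v = 0.69 + 0.52 = 1.21c
Relativistic: u = (0.69 + 0.52)/(1 + 0.3588) = 1.21/1.3588 = 0.8905c
Difference: 1.21 - 0.8905 = 0.3195c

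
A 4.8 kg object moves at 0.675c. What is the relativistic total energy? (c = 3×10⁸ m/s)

γ = 1/√(1 - 0.675²) = 1.3553
mc² = 4.8 × (3×10⁸)² = 4.320×10¹⁷ J
E = γmc² = 1.3553 × 4.320×10¹⁷ = 5.855×10¹⁷ J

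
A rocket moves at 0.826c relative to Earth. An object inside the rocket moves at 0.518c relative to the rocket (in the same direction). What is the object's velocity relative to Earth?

u = (u' + v)/(1 + u'v/c²)
Numerator: 0.518 + 0.826 = 1.344
Denominator: 1 + 0.427868 = 1.427868
u = 1.344/1.427868 = 0.9413c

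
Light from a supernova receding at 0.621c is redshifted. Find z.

β = 0.621
(1+β)/(1-β) = 1.621/0.379 = 4.277
√(4.277) = 2.068
z = 2.068 - 1 = 1.068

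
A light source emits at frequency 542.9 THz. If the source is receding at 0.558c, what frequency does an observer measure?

β = v/c = 0.558
(1-β)/(1+β) = 0.442/1.558 = 0.2837
Doppler factor = √(0.2837) = 0.53263
f_obs = 542.9 × 0.53263 = 289.2 THz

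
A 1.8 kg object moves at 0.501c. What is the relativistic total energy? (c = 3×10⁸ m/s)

γ = 1/√(1 - 0.501²) = 1.1555
mc² = 1.8 × (3×10⁸)² = 1.620×10¹⁷ J
E = γmc² = 1.1555 × 1.620×10¹⁷ = 1.872×10¹⁷ J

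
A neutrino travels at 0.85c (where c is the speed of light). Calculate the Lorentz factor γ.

v/c = 0.85, so (v/c)² = 0.7225
1 - (v/c)² = 0.2775
γ = 1/√(0.2775) = 1.898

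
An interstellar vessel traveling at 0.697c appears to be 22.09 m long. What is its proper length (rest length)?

Contracted length L = 22.09 m
γ = 1/√(1 - 0.697²) = 1.3946
L₀ = γL = 1.3946 × 22.09 = 30.81 m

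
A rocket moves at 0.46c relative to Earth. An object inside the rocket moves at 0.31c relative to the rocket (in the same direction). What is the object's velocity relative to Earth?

u = (u' + v)/(1 + u'v/c²)
Numerator: 0.31 + 0.46 = 0.77
Denominator: 1 + 0.1426 = 1.1426
u = 0.77/1.1426 = 0.6739c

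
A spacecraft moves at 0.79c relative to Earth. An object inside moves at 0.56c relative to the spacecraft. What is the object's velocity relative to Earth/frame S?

u = (u' + v)/(1 + u'v/c²)
Numerator: 0.56 + 0.79 = 1.35
Denominator: 1 + 0.4424 = 1.4424
u = 1.35/1.4424 = 0.9359c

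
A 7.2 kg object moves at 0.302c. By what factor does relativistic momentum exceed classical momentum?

p_rel = γmv, p_class = mv
Ratio = γ = 1/√(1 - 0.302²) = 1.049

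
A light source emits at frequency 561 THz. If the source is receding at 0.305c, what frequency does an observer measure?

β = v/c = 0.305
(1-β)/(1+β) = 0.695/1.305 = 0.5326
Doppler factor = √(0.5326) = 0.7298
f_obs = 561 × 0.7298 = 409.4 THz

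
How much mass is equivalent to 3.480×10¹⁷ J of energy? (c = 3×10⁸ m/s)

From E = mc², we get m = E/c²
c² = (3×10⁸)² = 9×10¹⁶ m²/s²
m = 3.480×10¹⁷ / 9×10¹⁶ = 3.867 kg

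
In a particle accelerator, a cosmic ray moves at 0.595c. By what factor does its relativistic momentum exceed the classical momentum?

p_rel = γmv, p_class = mv
Ratio = γ = 1/√(1 - 0.595²)
= 1/√(0.645975) = 1.244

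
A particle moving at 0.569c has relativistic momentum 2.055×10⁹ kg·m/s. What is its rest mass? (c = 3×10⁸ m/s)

γ = 1/√(1 - 0.569²) = 1.216
v = 0.569 × 3×10⁸ = 1.707×10⁸ m/s
m = p/(γv) = 2.055×10⁹/(1.216 × 1.707×10⁸) = 9.900 kg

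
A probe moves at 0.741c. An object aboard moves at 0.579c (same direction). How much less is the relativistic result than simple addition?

Classical: u' + v = 0.579 + 0.741 = 1.32c
Relativistic: u = (0.579 + 0.741)/(1 + 0.429039) = 1.32/1.429039 = 0.9237c
Difference: 1.32 - 0.9237 = 0.3963c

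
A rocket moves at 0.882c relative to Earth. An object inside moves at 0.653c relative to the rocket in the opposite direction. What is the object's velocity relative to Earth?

Object's velocity in rocket frame is u' = -0.653c
u = (u' + v)/(1 + u'v/c²) = (v - 0.653)/(1 - 0.653·v/c²)
Numerator: 0.882 - 0.653 = 0.229
Denominator: 1 - 0.575946 = 0.424054
u = 0.229/0.424054 = 0.5400c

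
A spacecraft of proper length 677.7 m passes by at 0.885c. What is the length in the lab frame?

Proper length L₀ = 677.7 m
γ = 1/√(1 - 0.885²) = 2.148
L = L₀/γ = 677.7/2.148 = 315.5 m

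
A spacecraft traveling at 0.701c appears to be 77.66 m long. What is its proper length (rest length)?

Contracted length L = 77.66 m
γ = 1/√(1 - 0.701²) = 1.402
L₀ = γL = 1.402 × 77.66 = 108.9 m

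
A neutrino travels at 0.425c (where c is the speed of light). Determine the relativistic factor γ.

v/c = 0.425, so (v/c)² = 0.180625
1 - (v/c)² = 0.819375
γ = 1/√(0.819375) = 1.105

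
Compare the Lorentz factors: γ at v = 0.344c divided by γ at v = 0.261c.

γ₁ = 1/√(1 - 0.344²) = 1.065
γ₂ = 1/√(1 - 0.261²) = 1.036
γ₁/γ₂ = 1.065/1.036 = 1.028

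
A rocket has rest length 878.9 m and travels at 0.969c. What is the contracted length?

Proper length L₀ = 878.9 m
γ = 1/√(1 - 0.969²) = 4.048
L = L₀/γ = 878.9/4.048 = 217.1 m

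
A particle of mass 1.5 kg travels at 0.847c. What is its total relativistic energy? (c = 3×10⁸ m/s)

γ = 1/√(1 - 0.847²) = 1.88114
mc² = 1.5 × (3×10⁸)² = 1.350×10¹⁷ J
E = γmc² = 1.88114 × 1.350×10¹⁷ = 2.540×10¹⁷ J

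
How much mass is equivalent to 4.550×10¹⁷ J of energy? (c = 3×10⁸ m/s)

From E = mc², we get m = E/c²
c² = (3×10⁸)² = 9×10¹⁶ m²/s²
m = 4.550×10¹⁷ / 9×10¹⁶ = 5.056 kg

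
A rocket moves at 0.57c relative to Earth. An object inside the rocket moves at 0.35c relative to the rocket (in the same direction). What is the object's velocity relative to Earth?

u = (u' + v)/(1 + u'v/c²)
Numerator: 0.35 + 0.57 = 0.92
Denominator: 1 + 0.1995 = 1.1995
u = 0.92/1.1995 = 0.7670c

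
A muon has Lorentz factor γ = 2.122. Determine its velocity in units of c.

From γ = 1/√(1 - v²/c²):
1/γ² = 1/2.122² = 0.2221
v²/c² = 1 - 0.2221 = 0.7779
v/c = √(0.7779) = 0.8820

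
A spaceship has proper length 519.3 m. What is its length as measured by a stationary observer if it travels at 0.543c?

Proper length L₀ = 519.3 m
γ = 1/√(1 - 0.543²) = 1.1909
L = L₀/γ = 519.3/1.1909 = 436.1 m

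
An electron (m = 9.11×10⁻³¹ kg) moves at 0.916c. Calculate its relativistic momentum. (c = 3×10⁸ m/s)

γ = 1/√(1 - 0.916²) = 2.4927
v = 0.916 × 3×10⁸ = 2.748×10⁸ m/s
p = γmv = 2.4927 × 9.11×10⁻³¹ × 2.748×10⁸ = 6.240×10⁻²² kg·m/s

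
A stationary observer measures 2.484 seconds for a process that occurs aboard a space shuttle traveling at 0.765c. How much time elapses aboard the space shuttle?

Dilated time Δt = 2.484 seconds
γ = 1/√(1 - 0.765²) = 1.5527
Δt₀ = Δt/γ = 2.484/1.5527 = 1.600 seconds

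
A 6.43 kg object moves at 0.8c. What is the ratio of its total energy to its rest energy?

E = γmc², E₀ = mc²
E/E₀ = γ = 1/√(1 - 0.8²) = 1.667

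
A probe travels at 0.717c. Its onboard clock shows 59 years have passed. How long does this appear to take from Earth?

Proper time Δt₀ = 59 years
γ = 1/√(1 - 0.717²) = 1.4346
Δt = γΔt₀ = 1.4346 × 59 = 84.64 years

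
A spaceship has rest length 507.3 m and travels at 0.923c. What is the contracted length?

Proper length L₀ = 507.3 m
γ = 1/√(1 - 0.923²) = 2.599
L = L₀/γ = 507.3/2.599 = 195.2 m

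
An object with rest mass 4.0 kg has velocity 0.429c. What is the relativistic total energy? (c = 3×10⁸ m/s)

γ = 1/√(1 - 0.429²) = 1.107
mc² = 4.0 × (3×10⁸)² = 3.600×10¹⁷ J
E = γmc² = 1.107 × 3.600×10¹⁷ = 3.985×10¹⁷ J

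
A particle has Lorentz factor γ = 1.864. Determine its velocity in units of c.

From γ = 1/√(1 - v²/c²):
1/γ² = 1/1.864² = 0.2878
v²/c² = 1 - 0.2878 = 0.7122
v/c = √(0.7122) = 0.8439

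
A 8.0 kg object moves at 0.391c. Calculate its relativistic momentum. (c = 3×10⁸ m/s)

γ = 1/√(1 - 0.391²) = 1.0865
v = 0.391 × 3×10⁸ = 1.173×10⁸ m/s
p = γmv = 1.0865 × 8.0 × 1.173×10⁸ = 1.020×10⁹ kg·m/s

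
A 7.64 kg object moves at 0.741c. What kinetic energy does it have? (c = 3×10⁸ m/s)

γ = 1/√(1 - 0.741²) = 1.4892
γ - 1 = 0.4892
KE = (γ-1)mc² = 0.4892 × 7.64 × (3×10⁸)² = 3.364×10¹⁷ J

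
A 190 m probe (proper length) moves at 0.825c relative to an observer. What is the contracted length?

Proper length L₀ = 190 m
γ = 1/√(1 - 0.825²) = 1.769
L = L₀/γ = 190/1.769 = 107.4 m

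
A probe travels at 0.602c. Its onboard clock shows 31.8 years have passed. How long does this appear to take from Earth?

Proper time Δt₀ = 31.8 years
γ = 1/√(1 - 0.602²) = 1.25235
Δt = γΔt₀ = 1.25235 × 31.8 = 39.82 years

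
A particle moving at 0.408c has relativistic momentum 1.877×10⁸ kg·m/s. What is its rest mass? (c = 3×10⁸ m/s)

γ = 1/√(1 - 0.408²) = 1.095
v = 0.408 × 3×10⁸ = 1.224×10⁸ m/s
m = p/(γv) = 1.877×10⁸/(1.095 × 1.224×10⁸) = 1.400 kg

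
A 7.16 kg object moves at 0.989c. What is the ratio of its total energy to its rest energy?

E = γmc², E₀ = mc²
E/E₀ = γ = 1/√(1 - 0.989²) = 6.761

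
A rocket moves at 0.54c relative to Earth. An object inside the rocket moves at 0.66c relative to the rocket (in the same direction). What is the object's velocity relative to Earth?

u = (u' + v)/(1 + u'v/c²)
Numerator: 0.66 + 0.54 = 1.2
Denominator: 1 + 0.3564 = 1.3564
u = 1.2/1.3564 = 0.8847c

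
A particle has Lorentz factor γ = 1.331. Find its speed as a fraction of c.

From γ = 1/√(1 - v²/c²):
1/γ² = 1/1.331² = 0.5645
v²/c² = 1 - 0.5645 = 0.4355
v/c = √(0.4355) = 0.6599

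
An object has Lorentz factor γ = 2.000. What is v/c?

From γ = 1/√(1 - v²/c²):
1/γ² = 1/2.000² = 0.2500
v²/c² = 1 - 0.2500 = 0.7500
v/c = √(0.7500) = 0.8660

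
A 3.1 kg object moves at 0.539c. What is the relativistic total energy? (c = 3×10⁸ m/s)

γ = 1/√(1 - 0.539²) = 1.187
mc² = 3.1 × (3×10⁸)² = 2.790×10¹⁷ J
E = γmc² = 1.187 × 2.790×10¹⁷ = 3.312×10¹⁷ J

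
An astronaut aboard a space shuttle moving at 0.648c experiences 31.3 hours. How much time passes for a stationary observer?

Proper time Δt₀ = 31.3 hours
γ = 1/√(1 - 0.648²) = 1.313
Δt = γΔt₀ = 1.313 × 31.3 = 41.10 hours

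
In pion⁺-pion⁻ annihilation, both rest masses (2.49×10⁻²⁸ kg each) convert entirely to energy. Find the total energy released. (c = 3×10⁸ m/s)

Both particles have the same rest mass, so total mass = 2m
E = 2m·c² = 2 × 2.49×10⁻²⁸ × (3×10⁸)²
= 2 × 2.49×10⁻²⁸ × 9×10¹⁶
= 4.482×10⁻¹¹ J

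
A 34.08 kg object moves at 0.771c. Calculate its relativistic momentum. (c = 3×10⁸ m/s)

γ = 1/√(1 - 0.771²) = 1.570
v = 0.771 × 3×10⁸ = 2.313×10⁸ m/s
p = γmv = 1.570 × 34.08 × 2.313×10⁸ = 1.238×10¹⁰ kg·m/s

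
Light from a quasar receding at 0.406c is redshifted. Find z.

β = 0.406
(1+β)/(1-β) = 1.406/0.594 = 2.367
√(2.367) = 1.5385
z = 1.5385 - 1 = 0.5385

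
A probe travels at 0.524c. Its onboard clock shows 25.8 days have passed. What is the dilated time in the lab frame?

Proper time Δt₀ = 25.8 days
γ = 1/√(1 - 0.524²) = 1.174
Δt = γΔt₀ = 1.174 × 25.8 = 30.29 days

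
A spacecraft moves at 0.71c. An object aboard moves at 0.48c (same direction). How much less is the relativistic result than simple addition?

Classical: u' + v = 0.48 + 0.71 = 1.19c
Relativistic: u = (0.48 + 0.71)/(1 + 0.3408) = 1.19/1.3408 = 0.8875c
Difference: 1.19 - 0.8875 = 0.3025c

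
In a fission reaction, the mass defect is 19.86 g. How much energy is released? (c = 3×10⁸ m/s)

Convert mass defect: Δm = 19.86 g = 0.01986 kg
E = Δm·c² = 0.01986 × (3×10⁸)²
= 0.01986 × 9×10¹⁶ = 1.787×10¹⁵ J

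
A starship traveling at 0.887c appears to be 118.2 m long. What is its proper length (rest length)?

Contracted length L = 118.2 m
γ = 1/√(1 - 0.887²) = 2.166
L₀ = γL = 2.166 × 118.2 = 256.0 m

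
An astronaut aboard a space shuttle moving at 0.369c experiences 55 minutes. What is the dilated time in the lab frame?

Proper time Δt₀ = 55 minutes
γ = 1/√(1 - 0.369²) = 1.076
Δt = γΔt₀ = 1.076 × 55 = 59.18 minutes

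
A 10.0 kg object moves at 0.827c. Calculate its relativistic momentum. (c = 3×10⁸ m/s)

γ = 1/√(1 - 0.827²) = 1.7787
v = 0.827 × 3×10⁸ = 2.481×10⁸ m/s
p = γmv = 1.7787 × 10.0 × 2.481×10⁸ = 4.413×10⁹ kg·m/s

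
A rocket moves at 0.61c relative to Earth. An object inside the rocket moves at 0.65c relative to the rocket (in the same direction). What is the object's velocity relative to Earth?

u = (u' + v)/(1 + u'v/c²)
Numerator: 0.65 + 0.61 = 1.26
Denominator: 1 + 0.3965 = 1.3965
u = 1.26/1.3965 = 0.9023c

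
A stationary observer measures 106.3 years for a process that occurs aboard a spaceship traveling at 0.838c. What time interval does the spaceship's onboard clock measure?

Dilated time Δt = 106.3 years
γ = 1/√(1 - 0.838²) = 1.83261
Δt₀ = Δt/γ = 106.3/1.83261 = 58.00 years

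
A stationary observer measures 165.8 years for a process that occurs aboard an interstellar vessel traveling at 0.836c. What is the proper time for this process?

Dilated time Δt = 165.8 years
γ = 1/√(1 - 0.836²) = 1.8224
Δt₀ = Δt/γ = 165.8/1.8224 = 90.98 years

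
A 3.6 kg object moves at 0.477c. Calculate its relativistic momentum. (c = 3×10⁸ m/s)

γ = 1/√(1 - 0.477²) = 1.1378
v = 0.477 × 3×10⁸ = 1.431×10⁸ m/s
p = γmv = 1.1378 × 3.6 × 1.431×10⁸ = 5.861×10⁸ kg·m/s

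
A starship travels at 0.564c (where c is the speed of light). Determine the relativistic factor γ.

v/c = 0.564, so (v/c)² = 0.318096
1 - (v/c)² = 0.681904
γ = 1/√(0.681904) = 1.211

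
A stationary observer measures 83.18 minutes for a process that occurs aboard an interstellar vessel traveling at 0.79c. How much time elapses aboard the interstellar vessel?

Dilated time Δt = 83.18 minutes
γ = 1/√(1 - 0.79²) = 1.631
Δt₀ = Δt/γ = 83.18/1.631 = 51.00 minutes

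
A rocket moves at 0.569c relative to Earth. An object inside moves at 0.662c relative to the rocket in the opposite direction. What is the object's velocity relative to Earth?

Object's velocity in rocket frame is u' = -0.662c
u = (u' + v)/(1 + u'v/c²) = (v - 0.662)/(1 - 0.662·v/c²)
Numerator: 0.569 - 0.662 = -0.093
Denominator: 1 - 0.376678 = 0.623322
u = -0.093/0.623322 = -0.1492c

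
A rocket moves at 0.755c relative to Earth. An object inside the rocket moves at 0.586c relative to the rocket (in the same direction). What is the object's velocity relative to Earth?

u = (u' + v)/(1 + u'v/c²)
Numerator: 0.586 + 0.755 = 1.341
Denominator: 1 + 0.44243 = 1.44243
u = 1.341/1.44243 = 0.9297c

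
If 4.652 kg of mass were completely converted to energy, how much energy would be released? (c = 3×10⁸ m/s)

Using E = mc²:
c² = (3×10⁸)² = 9×10¹⁶ m²/s²
E = 4.652 × 9×10¹⁶ = 4.187×10¹⁷ J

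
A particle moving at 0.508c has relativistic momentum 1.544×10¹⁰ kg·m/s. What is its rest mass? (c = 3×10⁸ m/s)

γ = 1/√(1 - 0.508²) = 1.16096
v = 0.508 × 3×10⁸ = 1.524×10⁸ m/s
m = p/(γv) = 1.544×10¹⁰/(1.16096 × 1.524×10⁸) = 87.27 kg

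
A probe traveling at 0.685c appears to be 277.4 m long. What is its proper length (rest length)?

Contracted length L = 277.4 m
γ = 1/√(1 - 0.685²) = 1.3726
L₀ = γL = 1.3726 × 277.4 = 380.8 m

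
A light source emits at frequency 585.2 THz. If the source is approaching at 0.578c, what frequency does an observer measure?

β = v/c = 0.578
(1+β)/(1-β) = 1.578/0.422 = 3.739
Doppler factor = √(3.739) = 1.934
f_obs = 585.2 × 1.934 = 1132 THz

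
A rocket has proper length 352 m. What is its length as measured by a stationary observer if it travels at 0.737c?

Proper length L₀ = 352 m
γ = 1/√(1 - 0.737²) = 1.4795
L = L₀/γ = 352/1.4795 = 237.9 m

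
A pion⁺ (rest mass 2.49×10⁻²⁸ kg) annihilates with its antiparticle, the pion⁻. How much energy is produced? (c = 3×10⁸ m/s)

Both particles have the same rest mass, so total mass = 2m
E = 2m·c² = 2 × 2.49×10⁻²⁸ × (3×10⁸)²
= 2 × 2.49×10⁻²⁸ × 9×10¹⁶
= 4.482×10⁻¹¹ J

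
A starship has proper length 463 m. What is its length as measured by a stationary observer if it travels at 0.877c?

Proper length L₀ = 463 m
γ = 1/√(1 - 0.877²) = 2.081
L = L₀/γ = 463/2.081 = 222.5 m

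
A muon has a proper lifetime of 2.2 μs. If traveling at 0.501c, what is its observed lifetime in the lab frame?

Proper lifetime τ₀ = 2.2 μs
γ = 1/√(1 - 0.501²) = 1.1555
τ = γτ₀ = 1.1555 × 2.2 μs = 2.542 μs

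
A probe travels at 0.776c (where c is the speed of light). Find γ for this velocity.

v/c = 0.776, so (v/c)² = 0.602176
1 - (v/c)² = 0.397824
γ = 1/√(0.397824) = 1.585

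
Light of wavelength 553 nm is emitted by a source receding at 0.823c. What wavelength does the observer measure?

β = 0.823
Wavelength Doppler factor = √(1.823/0.177) = √(10.30) = 3.209
λ_obs = 553 × 3.209 = 1775 nm (redshift)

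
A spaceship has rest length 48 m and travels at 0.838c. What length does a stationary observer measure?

Proper length L₀ = 48 m
γ = 1/√(1 - 0.838²) = 1.833
L = L₀/γ = 48/1.833 = 26.19 m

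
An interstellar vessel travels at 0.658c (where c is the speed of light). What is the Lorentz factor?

v/c = 0.658, so (v/c)² = 0.432964
1 - (v/c)² = 0.567036
γ = 1/√(0.567036) = 1.328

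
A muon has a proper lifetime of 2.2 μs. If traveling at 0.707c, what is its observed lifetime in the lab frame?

Proper lifetime τ₀ = 2.2 μs
γ = 1/√(1 - 0.707²) = 1.414
τ = γτ₀ = 1.414 × 2.2 μs = 3.111 μs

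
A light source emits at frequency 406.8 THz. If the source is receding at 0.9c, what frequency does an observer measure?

β = v/c = 0.9
(1-β)/(1+β) = 0.1/1.9 = 0.052632
Doppler factor = √(0.052632) = 0.22942
f_obs = 406.8 × 0.22942 = 93.33 THz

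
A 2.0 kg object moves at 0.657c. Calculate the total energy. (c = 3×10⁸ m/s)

γ = 1/√(1 - 0.657²) = 1.3265
mc² = 2.0 × (3×10⁸)² = 1.800×10¹⁷ J
E = γmc² = 1.3265 × 1.800×10¹⁷ = 2.388×10¹⁷ J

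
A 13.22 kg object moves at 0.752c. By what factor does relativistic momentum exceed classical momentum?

p_rel = γmv, p_class = mv
Ratio = γ = 1/√(1 - 0.752²) = 1.517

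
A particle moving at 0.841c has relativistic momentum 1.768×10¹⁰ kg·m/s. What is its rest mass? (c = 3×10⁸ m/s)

γ = 1/√(1 - 0.841²) = 1.8483
v = 0.841 × 3×10⁸ = 2.523×10⁸ m/s
m = p/(γv) = 1.768×10¹⁰/(1.8483 × 2.523×10⁸) = 37.91 kg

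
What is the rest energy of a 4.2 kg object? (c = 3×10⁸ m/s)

c² = (3×10⁸)² = 9.000×10¹⁶ m²/s²
E₀ = mc² = 4.2 × 9.000×10¹⁶ = 3.780×10¹⁷ J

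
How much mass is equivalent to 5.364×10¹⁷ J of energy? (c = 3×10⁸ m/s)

From E = mc², we get m = E/c²
c² = (3×10⁸)² = 9×10¹⁶ m²/s²
m = 5.364×10¹⁷ / 9×10¹⁶ = 5.960 kg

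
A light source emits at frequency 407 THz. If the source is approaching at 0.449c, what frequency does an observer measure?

β = v/c = 0.449
(1+β)/(1-β) = 1.449/0.551 = 2.630
Doppler factor = √(2.630) = 1.6217
f_obs = 407 × 1.6217 = 660.0 THz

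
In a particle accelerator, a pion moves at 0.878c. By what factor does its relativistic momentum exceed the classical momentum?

p_rel = γmv, p_class = mv
Ratio = γ = 1/√(1 - 0.878²)
= 1/√(0.229116) = 2.089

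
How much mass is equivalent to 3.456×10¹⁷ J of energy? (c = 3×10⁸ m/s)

From E = mc², we get m = E/c²
c² = (3×10⁸)² = 9×10¹⁶ m²/s²
m = 3.456×10¹⁷ / 9×10¹⁶ = 3.840 kg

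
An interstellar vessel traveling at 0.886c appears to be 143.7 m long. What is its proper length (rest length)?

Contracted length L = 143.7 m
γ = 1/√(1 - 0.886²) = 2.1566
L₀ = γL = 2.1566 × 143.7 = 309.9 m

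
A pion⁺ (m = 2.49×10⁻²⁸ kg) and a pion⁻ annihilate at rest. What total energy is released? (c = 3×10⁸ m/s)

Both particles have the same rest mass, so total mass = 2m
E = 2m·c² = 2 × 2.49×10⁻²⁸ × (3×10⁸)²
= 2 × 2.49×10⁻²⁸ × 9×10¹⁶
= 4.482×10⁻¹¹ J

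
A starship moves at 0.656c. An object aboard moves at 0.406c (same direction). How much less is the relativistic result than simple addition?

Classical: u' + v = 0.406 + 0.656 = 1.062c
Relativistic: u = (0.406 + 0.656)/(1 + 0.266336) = 1.062/1.266336 = 0.8386c
Difference: 1.062 - 0.8386 = 0.2234c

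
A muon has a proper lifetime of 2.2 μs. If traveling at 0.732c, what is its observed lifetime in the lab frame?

Proper lifetime τ₀ = 2.2 μs
γ = 1/√(1 - 0.732²) = 1.4678
τ = γτ₀ = 1.4678 × 2.2 μs = 3.229 μs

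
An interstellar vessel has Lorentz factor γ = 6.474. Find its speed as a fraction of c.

From γ = 1/√(1 - v²/c²):
1/γ² = 1/6.474² = 0.02386
v²/c² = 1 - 0.02386 = 0.9761
v/c = √(0.9761) = 0.9880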